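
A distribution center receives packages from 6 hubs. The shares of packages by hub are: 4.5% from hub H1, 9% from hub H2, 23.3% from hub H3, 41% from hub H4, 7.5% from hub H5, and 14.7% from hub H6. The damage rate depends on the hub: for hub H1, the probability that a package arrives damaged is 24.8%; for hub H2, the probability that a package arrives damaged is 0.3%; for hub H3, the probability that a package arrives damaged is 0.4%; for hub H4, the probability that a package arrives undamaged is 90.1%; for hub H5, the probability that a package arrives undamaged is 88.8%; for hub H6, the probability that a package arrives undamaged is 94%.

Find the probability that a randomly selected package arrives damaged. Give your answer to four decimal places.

0.0702

P(D|H4) = 1 − 0.901 = 0.099.
P(D|H5) = 1 − 0.888 = 0.112.
P(D|H6) = 1 − 0.94 = 0.06.
P(D) = P(D|H1)·P(H1) + P(D|H2)·P(H2) + P(D|H3)·P(H3) + P(D|H4)·P(H4) + P(D|H5)·P(H5) + P(D|H6)·P(H6)
      = 0.248·0.045 + 0.003·0.09 + 0.004·0.233 + 0.099·0.41 + 0.112·0.075 + 0.06·0.147
      = 0.01116 + 0.00027 + 0.000932 + 0.04059 + 0.0084 + 0.00882 = 0.070172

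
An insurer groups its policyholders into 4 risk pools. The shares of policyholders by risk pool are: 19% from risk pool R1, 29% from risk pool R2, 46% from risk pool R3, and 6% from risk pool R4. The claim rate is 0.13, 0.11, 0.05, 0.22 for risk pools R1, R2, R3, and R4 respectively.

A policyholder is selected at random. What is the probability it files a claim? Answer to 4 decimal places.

Using total probability over the partition,
P(C) = P(C|R1)·P(R1) + P(C|R2)·P(R2) + P(C|R3)·P(R3) + P(C|R4)·P(R4)
      = 0.13·0.19 + 0.11·0.29 + 0.05·0.46 + 0.22·0.06
      = 0.0247 + 0.0319 + 0.023 + 0.0132 = 0.0928

0.0928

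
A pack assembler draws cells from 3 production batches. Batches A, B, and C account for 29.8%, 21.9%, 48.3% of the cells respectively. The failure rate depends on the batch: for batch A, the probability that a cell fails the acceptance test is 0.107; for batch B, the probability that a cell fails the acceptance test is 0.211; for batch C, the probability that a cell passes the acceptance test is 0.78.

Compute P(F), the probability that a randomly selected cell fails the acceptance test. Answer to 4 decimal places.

P(F) ≈ 0.1844

P(F|C) = 1 − 0.78 = 0.22.
Using total probability over the partition,
P(F) = P(F|A)·P(A) + P(F|B)·P(B) + P(F|C)·P(C)
      = 0.107·0.298 + 0.211·0.219 + 0.22·0.483
      = 0.031886 + 0.046209 + 0.10626 = 0.184355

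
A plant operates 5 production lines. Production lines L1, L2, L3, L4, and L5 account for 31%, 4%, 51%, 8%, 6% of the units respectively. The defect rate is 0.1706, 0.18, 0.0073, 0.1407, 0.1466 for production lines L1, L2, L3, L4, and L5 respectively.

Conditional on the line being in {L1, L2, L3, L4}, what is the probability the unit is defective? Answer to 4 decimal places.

Let S = {L1, L2, L3, L4}.
P(S) = 0.31 + 0.04 + 0.51 + 0.08 = 0.94.
P(D ∩ S) = 0.1706·0.31 + 0.18·0.04 + 0.0073·0.51 + 0.1407·0.08 = 0.052886 + 0.0072 + 0.003723 + 0.011256 = 0.075065.
P(D | S) = 0.075065 / 0.94 = 0.079856…

P(D|S) ≈ 0.0799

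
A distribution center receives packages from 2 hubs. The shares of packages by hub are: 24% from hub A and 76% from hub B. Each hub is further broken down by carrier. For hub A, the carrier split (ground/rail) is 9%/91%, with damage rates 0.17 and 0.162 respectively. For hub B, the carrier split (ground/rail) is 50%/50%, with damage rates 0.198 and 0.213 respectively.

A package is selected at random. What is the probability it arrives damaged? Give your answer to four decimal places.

P(D|A) = 0.09·0.17 + 0.91·0.162 = 0.0153 + 0.14742 = 0.16272
P(D|B) = 0.5·0.198 + 0.5·0.213 = 0.099 + 0.1065 = 0.2055
Then overall,
P(D) = 0.24·0.16272 + 0.76·0.2055
      = 0.0390528 + 0.15618 = 0.1952328

P(D) ≈ 0.1952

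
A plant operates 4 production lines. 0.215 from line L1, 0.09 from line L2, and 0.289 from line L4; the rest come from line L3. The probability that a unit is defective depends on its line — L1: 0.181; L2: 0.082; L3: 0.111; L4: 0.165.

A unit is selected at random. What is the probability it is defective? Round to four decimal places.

P(D) ≈ 0.1390

P(L3) = 1 − (0.215 + 0.09 + 0.289) = 0.406.
P(D) = P(D|L1)·P(L1) + P(D|L2)·P(L2) + P(D|L3)·P(L3) + P(D|L4)·P(L4)
      = 0.181·0.215 + 0.082·0.09 + 0.111·0.406 + 0.165·0.289
      = 0.038915 + 0.00738 + 0.045066 + 0.047685 = 0.139046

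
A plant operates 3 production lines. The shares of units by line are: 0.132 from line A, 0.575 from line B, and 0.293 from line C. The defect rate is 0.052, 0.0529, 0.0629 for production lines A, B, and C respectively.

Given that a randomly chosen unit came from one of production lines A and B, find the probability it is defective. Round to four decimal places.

0.0527

Let S = {A, B}.
P(S) = 0.132 + 0.575 = 0.707.
P(D ∩ S) = 0.052·0.132 + 0.0529·0.575 = 0.006864 + 0.0304175 = 0.0372815.
P(D | S) = 0.0372815 / 0.707 = 0.052732…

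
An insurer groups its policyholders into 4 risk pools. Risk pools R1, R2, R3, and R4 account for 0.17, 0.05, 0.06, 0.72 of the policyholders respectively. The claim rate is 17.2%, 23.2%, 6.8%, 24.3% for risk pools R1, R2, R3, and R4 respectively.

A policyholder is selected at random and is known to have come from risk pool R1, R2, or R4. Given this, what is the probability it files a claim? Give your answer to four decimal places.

0.2296

Let S = {R1, R2, R4}.
P(S) = 0.17 + 0.05 + 0.72 = 0.94.
P(C ∩ S) = 0.172·0.17 + 0.232·0.05 + 0.243·0.72 = 0.02924 + 0.0116 + 0.17496 = 0.2158.
P(C | S) = 0.2158 / 0.94 = 0.229574…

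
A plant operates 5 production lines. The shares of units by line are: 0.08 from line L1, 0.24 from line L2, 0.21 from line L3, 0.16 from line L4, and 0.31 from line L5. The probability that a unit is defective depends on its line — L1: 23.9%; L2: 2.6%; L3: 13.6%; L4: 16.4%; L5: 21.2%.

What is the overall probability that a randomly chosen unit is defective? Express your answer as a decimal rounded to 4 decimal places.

0.1459

Summing over the partition,
P(D) = P(D|L1)·P(L1) + P(D|L2)·P(L2) + P(D|L3)·P(L3) + P(D|L4)·P(L4) + P(D|L5)·P(L5)
      = 0.239·0.08 + 0.026·0.24 + 0.136·0.21 + 0.164·0.16 + 0.212·0.31
      = 0.01912 + 0.00624 + 0.02856 + 0.02624 + 0.06572 = 0.14588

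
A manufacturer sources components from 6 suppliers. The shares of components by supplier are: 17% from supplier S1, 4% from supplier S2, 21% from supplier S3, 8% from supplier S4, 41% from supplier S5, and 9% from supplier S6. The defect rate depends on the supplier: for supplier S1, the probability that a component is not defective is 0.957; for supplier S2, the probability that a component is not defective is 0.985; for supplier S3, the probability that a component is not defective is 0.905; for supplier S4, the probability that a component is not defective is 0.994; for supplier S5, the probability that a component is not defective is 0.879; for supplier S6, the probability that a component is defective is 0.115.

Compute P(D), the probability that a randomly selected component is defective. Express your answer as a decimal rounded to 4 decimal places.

P(D) ≈ 0.0883

P(D|S1) = 1 − 0.957 = 0.043.
P(D|S2) = 1 − 0.985 = 0.015.
P(D|S3) = 1 − 0.905 = 0.095.
P(D|S4) = 1 − 0.994 = 0.006.
P(D|S5) = 1 − 0.879 = 0.121.
P(D) = P(D|S1)·P(S1) + P(D|S2)·P(S2) + P(D|S3)·P(S3) + P(D|S4)·P(S4) + P(D|S5)·P(S5) + P(D|S6)·P(S6)
      = 0.043·0.17 + 0.015·0.04 + 0.095·0.21 + 0.006·0.08 + 0.121·0.41 + 0.115·0.09
      = 0.00731 + 0.0006 + 0.01995 + 0.00048 + 0.04961 + 0.01035 = 0.0883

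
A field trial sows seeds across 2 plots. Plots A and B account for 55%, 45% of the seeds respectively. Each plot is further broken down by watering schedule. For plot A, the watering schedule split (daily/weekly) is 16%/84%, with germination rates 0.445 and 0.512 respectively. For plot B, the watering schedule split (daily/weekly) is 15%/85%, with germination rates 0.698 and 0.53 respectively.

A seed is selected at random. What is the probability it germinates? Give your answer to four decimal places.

0.5255

P(G|A) = 0.16·0.445 + 0.84·0.512 = 0.0712 + 0.43008 = 0.50128
P(G|B) = 0.15·0.698 + 0.85·0.53 = 0.1047 + 0.4505 = 0.5552
By total probability over the outer partition,
P(G) = 0.55·0.50128 + 0.45·0.5552
      = 0.275704 + 0.24984 = 0.525544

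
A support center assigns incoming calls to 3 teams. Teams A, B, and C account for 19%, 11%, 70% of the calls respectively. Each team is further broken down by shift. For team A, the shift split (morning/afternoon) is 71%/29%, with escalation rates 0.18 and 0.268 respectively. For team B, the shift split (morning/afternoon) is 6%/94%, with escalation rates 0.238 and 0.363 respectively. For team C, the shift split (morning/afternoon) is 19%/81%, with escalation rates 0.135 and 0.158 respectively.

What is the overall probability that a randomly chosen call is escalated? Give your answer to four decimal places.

P(E|A) = 0.71·0.18 + 0.29·0.268 = 0.1278 + 0.07772 = 0.20552
P(E|B) = 0.06·0.238 + 0.94·0.363 = 0.01428 + 0.34122 = 0.3555
P(E|C) = 0.19·0.135 + 0.81·0.158 = 0.02565 + 0.12798 = 0.15363
Then overall,
P(E) = 0.19·0.20552 + 0.11·0.3555 + 0.7·0.15363
      = 0.0390488 + 0.039105 + 0.107541 = 0.1856948

0.1857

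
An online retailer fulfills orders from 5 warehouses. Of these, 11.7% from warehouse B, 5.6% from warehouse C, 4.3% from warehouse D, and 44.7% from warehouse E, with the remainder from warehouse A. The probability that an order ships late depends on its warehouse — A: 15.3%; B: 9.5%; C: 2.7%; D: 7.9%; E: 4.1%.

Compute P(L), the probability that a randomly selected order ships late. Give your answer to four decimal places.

P(A) = 1 − (0.117 + 0.056 + 0.043 + 0.447) = 0.337.
Using total probability over the partition,
P(L) = P(L|A)·P(A) + P(L|B)·P(B) + P(L|C)·P(C) + P(L|D)·P(D) + P(L|E)·P(E)
      = 0.153·0.337 + 0.095·0.117 + 0.027·0.056 + 0.079·0.043 + 0.041·0.447
      = 0.051561 + 0.011115 + 0.001512 + 0.003397 + 0.018327 = 0.085912

0.0859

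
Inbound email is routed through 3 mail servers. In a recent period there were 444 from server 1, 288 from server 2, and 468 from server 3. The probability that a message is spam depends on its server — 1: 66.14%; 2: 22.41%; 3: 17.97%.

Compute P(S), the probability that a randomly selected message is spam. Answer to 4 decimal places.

Total: 444 + 288 + 468 = 1200.
P(1) = 444/1200 = 0.37. P(2) = 288/1200 = 0.24. P(3) = 468/1200 = 0.39.
Summing over the partition,
P(S) = P(S|1)·P(1) + P(S|2)·P(2) + P(S|3)·P(3)
      = 0.6614·0.37 + 0.2241·0.24 + 0.1797·0.39
      = 0.244718 + 0.053784 + 0.070083 = 0.368585

0.3686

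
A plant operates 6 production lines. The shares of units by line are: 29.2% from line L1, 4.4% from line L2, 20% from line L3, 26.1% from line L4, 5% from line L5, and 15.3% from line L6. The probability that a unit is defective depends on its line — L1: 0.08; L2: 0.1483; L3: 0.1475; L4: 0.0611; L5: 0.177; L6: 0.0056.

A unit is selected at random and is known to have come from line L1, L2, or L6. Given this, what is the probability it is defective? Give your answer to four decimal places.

P(D|S) ≈ 0.0629

Let S = {L1, L2, L6}.
P(S) = 0.292 + 0.044 + 0.153 = 0.489.
P(D ∩ S) = 0.08·0.292 + 0.1483·0.044 + 0.0056·0.153 = 0.02336 + 0.0065252 + 0.0008568 = 0.030742.
P(D | S) = 0.030742 / 0.489 = 0.062867…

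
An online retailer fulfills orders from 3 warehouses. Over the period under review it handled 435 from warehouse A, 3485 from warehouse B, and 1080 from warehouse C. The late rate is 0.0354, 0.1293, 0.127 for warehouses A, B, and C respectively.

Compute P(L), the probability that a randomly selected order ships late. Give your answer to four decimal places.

Total: 435 + 3485 + 1080 = 5000.
P(A) = 435/5000 = 0.087. P(B) = 3485/5000 = 0.697. P(C) = 1080/5000 = 0.216.
P(L) = P(L|A)·P(A) + P(L|B)·P(B) + P(L|C)·P(C)
      = 0.0354·0.087 + 0.1293·0.697 + 0.127·0.216
      = 0.0030798 + 0.0901221 + 0.027432 = 0.1206339

0.1206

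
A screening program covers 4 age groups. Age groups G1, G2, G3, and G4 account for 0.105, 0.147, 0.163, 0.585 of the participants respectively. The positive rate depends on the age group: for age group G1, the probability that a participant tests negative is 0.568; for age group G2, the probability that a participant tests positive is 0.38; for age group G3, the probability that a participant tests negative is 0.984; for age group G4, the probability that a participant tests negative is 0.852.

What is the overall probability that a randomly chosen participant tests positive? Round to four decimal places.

0.1904

P(T|G1) = 1 − 0.568 = 0.432.
P(T|G3) = 1 − 0.984 = 0.016.
P(T|G4) = 1 − 0.852 = 0.148.
Using total probability over the partition,
P(T) = P(T|G1)·P(G1) + P(T|G2)·P(G2) + P(T|G3)·P(G3) + P(T|G4)·P(G4)
      = 0.432·0.105 + 0.38·0.147 + 0.016·0.163 + 0.148·0.585
      = 0.04536 + 0.05586 + 0.002608 + 0.08658 = 0.190408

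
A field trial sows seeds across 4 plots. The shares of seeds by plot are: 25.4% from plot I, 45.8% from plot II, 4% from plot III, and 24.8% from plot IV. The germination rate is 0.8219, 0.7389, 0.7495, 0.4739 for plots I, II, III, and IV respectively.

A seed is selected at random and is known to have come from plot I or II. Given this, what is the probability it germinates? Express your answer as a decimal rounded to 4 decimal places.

Let S = {I, II}.
P(S) = 0.254 + 0.458 = 0.712.
P(G ∩ S) = 0.8219·0.254 + 0.7389·0.458 = 0.2087626 + 0.3384162 = 0.5471788.
P(G | S) = 0.5471788 / 0.712 = 0.768510…

0.7685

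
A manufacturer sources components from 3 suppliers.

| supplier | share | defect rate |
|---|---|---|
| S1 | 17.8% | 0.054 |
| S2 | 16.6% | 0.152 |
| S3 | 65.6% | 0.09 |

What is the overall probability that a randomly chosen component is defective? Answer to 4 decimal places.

P(D) = P(D|S1)·P(S1) + P(D|S2)·P(S2) + P(D|S3)·P(S3)
      = 0.054·0.178 + 0.152·0.166 + 0.09·0.656
      = 0.009612 + 0.025232 + 0.05904 = 0.093884

0.0939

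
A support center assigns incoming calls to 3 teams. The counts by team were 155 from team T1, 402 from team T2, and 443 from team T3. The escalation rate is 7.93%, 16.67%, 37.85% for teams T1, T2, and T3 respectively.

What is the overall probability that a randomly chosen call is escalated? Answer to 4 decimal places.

Total: 155 + 402 + 443 = 1000.
P(T1) = 155/1000 = 0.155. P(T2) = 402/1000 = 0.402. P(T3) = 443/1000 = 0.443.
By the law of total probability,
P(E) = P(E|T1)·P(T1) + P(E|T2)·P(T2) + P(E|T3)·P(T3)
      = 0.0793·0.155 + 0.1667·0.402 + 0.3785·0.443
      = 0.0122915 + 0.0670134 + 0.1676755 = 0.2469804

0.2470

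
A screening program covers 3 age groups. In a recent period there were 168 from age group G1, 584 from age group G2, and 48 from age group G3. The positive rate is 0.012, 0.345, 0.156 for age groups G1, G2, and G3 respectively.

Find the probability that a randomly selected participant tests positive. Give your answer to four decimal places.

P(T) ≈ 0.2637

Total: 168 + 584 + 48 = 800.
P(G1) = 168/800 = 0.21. P(G2) = 584/800 = 0.73. P(G3) = 48/800 = 0.06.
Summing over the partition,
P(T) = P(T|G1)·P(G1) + P(T|G2)·P(G2) + P(T|G3)·P(G3)
      = 0.012·0.21 + 0.345·0.73 + 0.156·0.06
      = 0.00252 + 0.25185 + 0.00936 = 0.26373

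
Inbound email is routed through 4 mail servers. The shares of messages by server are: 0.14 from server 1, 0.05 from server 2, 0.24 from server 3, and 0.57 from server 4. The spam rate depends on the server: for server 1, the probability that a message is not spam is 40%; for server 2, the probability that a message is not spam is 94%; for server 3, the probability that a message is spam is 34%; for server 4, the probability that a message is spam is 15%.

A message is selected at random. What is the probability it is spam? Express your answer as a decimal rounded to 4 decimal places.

P(S|1) = 1 − 0.4 = 0.6.
P(S|2) = 1 − 0.94 = 0.06.
Summing over the partition,
P(S) = P(S|1)·P(1) + P(S|2)·P(2) + P(S|3)·P(3) + P(S|4)·P(4)
      = 0.6·0.14 + 0.06·0.05 + 0.34·0.24 + 0.15·0.57
      = 0.084 + 0.003 + 0.0816 + 0.0855 = 0.2541

P(S) ≈ 0.2541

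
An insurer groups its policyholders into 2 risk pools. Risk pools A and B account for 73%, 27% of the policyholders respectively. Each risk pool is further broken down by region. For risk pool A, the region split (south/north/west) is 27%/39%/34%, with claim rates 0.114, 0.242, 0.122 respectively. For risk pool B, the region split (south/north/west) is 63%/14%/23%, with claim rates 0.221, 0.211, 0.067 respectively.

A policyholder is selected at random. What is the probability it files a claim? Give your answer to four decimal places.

P(C) ≈ 0.1714

P(C|A) = 0.27·0.114 + 0.39·0.242 + 0.34·0.122 = 0.03078 + 0.09438 + 0.04148 = 0.16664
P(C|B) = 0.63·0.221 + 0.14·0.211 + 0.23·0.067 = 0.13923 + 0.02954 + 0.01541 = 0.18418
Then overall,
P(C) = 0.73·0.16664 + 0.27·0.18418
      = 0.1216472 + 0.0497286 = 0.1713758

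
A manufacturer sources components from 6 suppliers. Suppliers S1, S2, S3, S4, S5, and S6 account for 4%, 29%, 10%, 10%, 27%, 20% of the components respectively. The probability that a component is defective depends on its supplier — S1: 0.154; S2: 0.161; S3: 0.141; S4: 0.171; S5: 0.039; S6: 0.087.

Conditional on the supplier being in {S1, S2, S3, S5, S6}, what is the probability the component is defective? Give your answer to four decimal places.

P(D|S) ≈ 0.1054

Let S = {S1, S2, S3, S5, S6}.
P(S) = 0.04 + 0.29 + 0.1 + 0.27 + 0.2 = 0.9.
P(D ∩ S) = 0.154·0.04 + 0.161·0.29 + 0.141·0.1 + 0.039·0.27 + 0.087·0.2 = 0.00616 + 0.04669 + 0.0141 + 0.01053 + 0.0174 = 0.09488.
P(D | S) = 0.09488 / 0.9 = 0.105422…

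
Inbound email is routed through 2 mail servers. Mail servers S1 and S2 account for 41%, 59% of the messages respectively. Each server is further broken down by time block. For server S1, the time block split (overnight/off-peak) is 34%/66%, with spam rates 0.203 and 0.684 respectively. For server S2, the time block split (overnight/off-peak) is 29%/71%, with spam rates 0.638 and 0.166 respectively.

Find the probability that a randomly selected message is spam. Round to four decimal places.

P(S) ≈ 0.3921

P(S|S1) = 0.34·0.203 + 0.66·0.684 = 0.06902 + 0.45144 = 0.52046
P(S|S2) = 0.29·0.638 + 0.71·0.166 = 0.18502 + 0.11786 = 0.30288
Then overall,
P(S) = 0.41·0.52046 + 0.59·0.30288
      = 0.2133886 + 0.1786992 = 0.3920878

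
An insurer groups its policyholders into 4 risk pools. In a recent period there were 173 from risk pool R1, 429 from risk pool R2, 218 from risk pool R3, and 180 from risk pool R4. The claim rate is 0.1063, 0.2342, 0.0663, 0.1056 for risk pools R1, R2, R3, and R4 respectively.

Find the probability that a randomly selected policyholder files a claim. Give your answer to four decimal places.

0.1523

Total: 173 + 429 + 218 + 180 = 1000.
P(R1) = 173/1000 = 0.173. P(R2) = 429/1000 = 0.429. P(R3) = 218/1000 = 0.218. P(R4) = 180/1000 = 0.18.
P(C) = P(C|R1)·P(R1) + P(C|R2)·P(R2) + P(C|R3)·P(R3) + P(C|R4)·P(R4)
      = 0.1063·0.173 + 0.2342·0.429 + 0.0663·0.218 + 0.1056·0.18
      = 0.0183899 + 0.1004718 + 0.0144534 + 0.019008 = 0.1523231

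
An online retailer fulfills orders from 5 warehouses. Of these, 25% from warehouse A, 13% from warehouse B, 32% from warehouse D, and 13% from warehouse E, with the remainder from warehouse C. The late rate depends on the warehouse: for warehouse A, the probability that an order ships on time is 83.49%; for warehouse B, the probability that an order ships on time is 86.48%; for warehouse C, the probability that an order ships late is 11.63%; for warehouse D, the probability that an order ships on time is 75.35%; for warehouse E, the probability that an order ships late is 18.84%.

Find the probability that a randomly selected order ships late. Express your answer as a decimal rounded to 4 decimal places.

0.1820

P(C) = 1 − (0.25 + 0.13 + 0.32 + 0.13) = 0.17.
P(L|A) = 1 − 0.8349 = 0.1651.
P(L|B) = 1 − 0.8648 = 0.1352.
P(L|D) = 1 − 0.7535 = 0.2465.
Summing over the partition,
P(L) = P(L|A)·P(A) + P(L|B)·P(B) + P(L|C)·P(C) + P(L|D)·P(D) + P(L|E)·P(E)
      = 0.1651·0.25 + 0.1352·0.13 + 0.1163·0.17 + 0.2465·0.32 + 0.1884·0.13
      = 0.041275 + 0.017576 + 0.019771 + 0.07888 + 0.024492 = 0.181994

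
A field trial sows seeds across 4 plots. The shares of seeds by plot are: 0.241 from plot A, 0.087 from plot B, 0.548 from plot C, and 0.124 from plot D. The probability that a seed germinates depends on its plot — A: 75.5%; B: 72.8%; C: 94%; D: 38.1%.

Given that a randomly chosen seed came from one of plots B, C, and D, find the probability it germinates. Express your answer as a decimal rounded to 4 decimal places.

Let S = {B, C, D}.
P(S) = 0.087 + 0.548 + 0.124 = 0.759.
P(G ∩ S) = 0.728·0.087 + 0.94·0.548 + 0.381·0.124 = 0.063336 + 0.51512 + 0.047244 = 0.6257.
P(G | S) = 0.6257 / 0.759 = 0.824374…

0.8244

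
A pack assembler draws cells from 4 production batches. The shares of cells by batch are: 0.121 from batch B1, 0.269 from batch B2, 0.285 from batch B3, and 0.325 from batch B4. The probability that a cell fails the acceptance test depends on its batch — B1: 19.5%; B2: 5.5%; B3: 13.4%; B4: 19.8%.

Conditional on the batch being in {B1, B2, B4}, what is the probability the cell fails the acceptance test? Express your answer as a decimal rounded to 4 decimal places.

Let S = {B1, B2, B4}.
P(S) = 0.121 + 0.269 + 0.325 = 0.715.
P(F ∩ S) = 0.195·0.121 + 0.055·0.269 + 0.198·0.325 = 0.023595 + 0.014795 + 0.06435 = 0.10274.
P(F | S) = 0.10274 / 0.715 = 0.143692…

P(F|S) ≈ 0.1437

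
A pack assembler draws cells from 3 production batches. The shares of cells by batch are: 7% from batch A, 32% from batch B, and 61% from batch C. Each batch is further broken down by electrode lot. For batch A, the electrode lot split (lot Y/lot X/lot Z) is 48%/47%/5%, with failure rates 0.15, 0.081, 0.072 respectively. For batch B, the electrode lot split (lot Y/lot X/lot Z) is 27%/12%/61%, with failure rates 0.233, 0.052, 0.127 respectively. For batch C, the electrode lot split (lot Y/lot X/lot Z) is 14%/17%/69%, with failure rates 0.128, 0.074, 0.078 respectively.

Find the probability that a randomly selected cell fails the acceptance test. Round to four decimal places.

P(F|A) = 0.48·0.15 + 0.47·0.081 + 0.05·0.072 = 0.072 + 0.03807 + 0.0036 = 0.11367
P(F|B) = 0.27·0.233 + 0.12·0.052 + 0.61·0.127 = 0.06291 + 0.00624 + 0.07747 = 0.14662
P(F|C) = 0.14·0.128 + 0.17·0.074 + 0.69·0.078 = 0.01792 + 0.01258 + 0.05382 = 0.08432
Then overall,
P(F) = 0.07·0.11367 + 0.32·0.14662 + 0.61·0.08432
      = 0.0079569 + 0.0469184 + 0.0514352 = 0.1063105

0.1063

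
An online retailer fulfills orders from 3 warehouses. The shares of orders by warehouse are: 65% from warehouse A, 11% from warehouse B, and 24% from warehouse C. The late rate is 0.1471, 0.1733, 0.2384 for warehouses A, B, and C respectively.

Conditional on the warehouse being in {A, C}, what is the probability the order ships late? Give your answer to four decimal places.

Let S = {A, C}.
P(S) = 0.65 + 0.24 = 0.89.
P(L ∩ S) = 0.1471·0.65 + 0.2384·0.24 = 0.095615 + 0.057216 = 0.152831.
P(L | S) = 0.152831 / 0.89 = 0.171720…

P(L|S) ≈ 0.1717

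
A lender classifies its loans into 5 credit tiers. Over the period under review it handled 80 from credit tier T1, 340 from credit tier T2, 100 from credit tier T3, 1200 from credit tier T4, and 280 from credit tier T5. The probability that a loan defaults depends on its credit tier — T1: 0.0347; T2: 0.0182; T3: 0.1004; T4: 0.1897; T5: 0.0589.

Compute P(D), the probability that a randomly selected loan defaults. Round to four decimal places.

Total: 80 + 340 + 100 + 1200 + 280 = 2000.
P(T1) = 80/2000 = 0.04. P(T2) = 340/2000 = 0.17. P(T3) = 100/2000 = 0.05. P(T4) = 1200/2000 = 0.6. P(T5) = 280/2000 = 0.14.
Using total probability over the partition,
P(D) = P(D|T1)·P(T1) + P(D|T2)·P(T2) + P(D|T3)·P(T3) + P(D|T4)·P(T4) + P(D|T5)·P(T5)
      = 0.0347·0.04 + 0.0182·0.17 + 0.1004·0.05 + 0.1897·0.6 + 0.0589·0.14
      = 0.001388 + 0.003094 + 0.00502 + 0.11382 + 0.008246 = 0.131568

0.1316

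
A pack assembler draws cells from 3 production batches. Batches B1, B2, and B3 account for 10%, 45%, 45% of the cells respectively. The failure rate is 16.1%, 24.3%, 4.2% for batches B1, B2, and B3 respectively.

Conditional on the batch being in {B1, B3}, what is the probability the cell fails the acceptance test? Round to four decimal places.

Let S = {B1, B3}.
P(S) = 0.1 + 0.45 = 0.55.
P(F ∩ S) = 0.161·0.1 + 0.042·0.45 = 0.0161 + 0.0189 = 0.035.
P(F | S) = 0.035 / 0.55 = 0.063636…

P(F|S) ≈ 0.0636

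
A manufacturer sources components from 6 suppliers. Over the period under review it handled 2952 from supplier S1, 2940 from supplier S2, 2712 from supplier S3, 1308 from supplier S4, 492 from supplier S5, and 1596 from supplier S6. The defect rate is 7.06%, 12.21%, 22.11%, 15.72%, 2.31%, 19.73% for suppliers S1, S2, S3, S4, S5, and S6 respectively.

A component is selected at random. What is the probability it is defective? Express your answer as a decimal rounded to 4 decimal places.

P(D) ≈ 0.1416

Total: 2952 + 2940 + 2712 + 1308 + 492 + 1596 = 12000.
P(S1) = 2952/12000 = 0.246. P(S2) = 2940/12000 = 0.245. P(S3) = 2712/12000 = 0.226. P(S4) = 1308/12000 = 0.109. P(S5) = 492/12000 = 0.041. P(S6) = 1596/12000 = 0.133.
P(D) = P(D|S1)·P(S1) + P(D|S2)·P(S2) + P(D|S3)·P(S3) + P(D|S4)·P(S4) + P(D|S5)·P(S5) + P(D|S6)·P(S6)
      = 0.0706·0.246 + 0.1221·0.245 + 0.2211·0.226 + 0.1572·0.109 + 0.0231·0.041 + 0.1973·0.133
      = 0.0173676 + 0.0299145 + 0.0499686 + 0.0171348 + 0.0009471 + 0.0262409 = 0.1415735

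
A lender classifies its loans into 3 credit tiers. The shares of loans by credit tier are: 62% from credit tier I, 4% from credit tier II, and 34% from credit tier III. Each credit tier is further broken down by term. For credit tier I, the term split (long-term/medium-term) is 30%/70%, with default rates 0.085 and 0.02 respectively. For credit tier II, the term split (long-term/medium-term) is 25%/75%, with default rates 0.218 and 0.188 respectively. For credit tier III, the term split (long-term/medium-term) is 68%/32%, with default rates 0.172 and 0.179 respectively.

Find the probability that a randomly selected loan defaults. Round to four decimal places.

P(D) ≈ 0.0916

P(D|I) = 0.3·0.085 + 0.7·0.02 = 0.0255 + 0.014 = 0.0395
P(D|II) = 0.25·0.218 + 0.75·0.188 = 0.0545 + 0.141 = 0.1955
P(D|III) = 0.68·0.172 + 0.32·0.179 = 0.11696 + 0.05728 = 0.17424
Then overall,
P(D) = 0.62·0.0395 + 0.04·0.1955 + 0.34·0.17424
      = 0.02449 + 0.00782 + 0.0592416 = 0.0915516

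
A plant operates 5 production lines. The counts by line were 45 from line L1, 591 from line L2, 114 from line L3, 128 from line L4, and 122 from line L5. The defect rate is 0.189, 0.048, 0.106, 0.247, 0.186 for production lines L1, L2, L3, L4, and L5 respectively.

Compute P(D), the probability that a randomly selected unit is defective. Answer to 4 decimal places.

Total: 45 + 591 + 114 + 128 + 122 = 1000.
P(L1) = 45/1000 = 0.045. P(L2) = 591/1000 = 0.591. P(L3) = 114/1000 = 0.114. P(L4) = 128/1000 = 0.128. P(L5) = 122/1000 = 0.122.
P(D) = P(D|L1)·P(L1) + P(D|L2)·P(L2) + P(D|L3)·P(L3) + P(D|L4)·P(L4) + P(D|L5)·P(L5)
      = 0.189·0.045 + 0.048·0.591 + 0.106·0.114 + 0.247·0.128 + 0.186·0.122
      = 0.008505 + 0.028368 + 0.012084 + 0.031616 + 0.022692 = 0.103265

0.1033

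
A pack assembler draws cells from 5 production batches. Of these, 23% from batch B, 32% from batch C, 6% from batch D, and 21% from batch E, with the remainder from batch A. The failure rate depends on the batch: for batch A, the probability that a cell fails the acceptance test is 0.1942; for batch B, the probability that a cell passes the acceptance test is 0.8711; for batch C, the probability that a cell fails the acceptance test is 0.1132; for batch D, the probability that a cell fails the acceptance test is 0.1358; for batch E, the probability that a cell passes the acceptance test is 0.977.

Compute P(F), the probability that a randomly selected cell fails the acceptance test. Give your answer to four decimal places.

P(F) ≈ 0.1138

P(A) = 1 − (0.23 + 0.32 + 0.06 + 0.21) = 0.18.
P(F|B) = 1 − 0.8711 = 0.1289.
P(F|E) = 1 − 0.977 = 0.023.
Summing over the partition,
P(F) = P(F|A)·P(A) + P(F|B)·P(B) + P(F|C)·P(C) + P(F|D)·P(D) + P(F|E)·P(E)
      = 0.1942·0.18 + 0.1289·0.23 + 0.1132·0.32 + 0.1358·0.06 + 0.023·0.21
      = 0.034956 + 0.029647 + 0.036224 + 0.008148 + 0.00483 = 0.113805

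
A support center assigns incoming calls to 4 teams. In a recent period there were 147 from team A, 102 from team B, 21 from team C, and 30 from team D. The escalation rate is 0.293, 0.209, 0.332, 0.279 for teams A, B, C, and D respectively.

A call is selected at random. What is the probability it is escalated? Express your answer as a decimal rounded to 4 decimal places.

Total: 147 + 102 + 21 + 30 = 300.
P(A) = 147/300 = 0.49. P(B) = 102/300 = 0.34. P(C) = 21/300 = 0.07. P(D) = 30/300 = 0.1.
P(E) = P(E|A)·P(A) + P(E|B)·P(B) + P(E|C)·P(C) + P(E|D)·P(D)
      = 0.293·0.49 + 0.209·0.34 + 0.332·0.07 + 0.279·0.1
      = 0.14357 + 0.07106 + 0.02324 + 0.0279 = 0.26577

P(E) ≈ 0.2658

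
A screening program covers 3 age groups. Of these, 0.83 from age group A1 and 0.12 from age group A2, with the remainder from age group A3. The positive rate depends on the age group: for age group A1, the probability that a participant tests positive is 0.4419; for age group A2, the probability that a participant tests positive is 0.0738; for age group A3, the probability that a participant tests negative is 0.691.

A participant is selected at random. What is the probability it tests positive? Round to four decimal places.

P(T) ≈ 0.3911

P(A3) = 1 − (0.83 + 0.12) = 0.05.
P(T|A3) = 1 − 0.691 = 0.309.
P(T) = P(T|A1)·P(A1) + P(T|A2)·P(A2) + P(T|A3)·P(A3)
      = 0.4419·0.83 + 0.0738·0.12 + 0.309·0.05
      = 0.366777 + 0.008856 + 0.01545 = 0.391083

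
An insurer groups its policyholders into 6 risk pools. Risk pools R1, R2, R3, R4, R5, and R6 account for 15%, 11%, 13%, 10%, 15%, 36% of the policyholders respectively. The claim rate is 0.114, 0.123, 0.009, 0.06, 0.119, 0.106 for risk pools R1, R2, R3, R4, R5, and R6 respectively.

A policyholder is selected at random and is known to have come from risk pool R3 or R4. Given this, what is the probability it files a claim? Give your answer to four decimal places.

P(C|S) ≈ 0.0312

Let S = {R3, R4}.
P(S) = 0.13 + 0.1 = 0.23.
P(C ∩ S) = 0.009·0.13 + 0.06·0.1 = 0.00117 + 0.006 = 0.00717.
P(C | S) = 0.00717 / 0.23 = 0.031174…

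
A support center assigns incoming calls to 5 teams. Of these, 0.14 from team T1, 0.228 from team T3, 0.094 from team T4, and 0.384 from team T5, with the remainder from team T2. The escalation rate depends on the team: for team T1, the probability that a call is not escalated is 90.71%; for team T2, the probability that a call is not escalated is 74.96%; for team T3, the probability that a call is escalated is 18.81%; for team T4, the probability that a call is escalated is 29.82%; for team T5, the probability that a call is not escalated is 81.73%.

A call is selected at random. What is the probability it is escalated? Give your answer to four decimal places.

P(T2) = 1 − (0.14 + 0.228 + 0.094 + 0.384) = 0.154.
P(E|T1) = 1 − 0.9071 = 0.0929.
P(E|T2) = 1 − 0.7496 = 0.2504.
P(E|T5) = 1 − 0.8173 = 0.1827.
By the law of total probability,
P(E) = P(E|T1)·P(T1) + P(E|T2)·P(T2) + P(E|T3)·P(T3) + P(E|T4)·P(T4) + P(E|T5)·P(T5)
      = 0.0929·0.14 + 0.2504·0.154 + 0.1881·0.228 + 0.2982·0.094 + 0.1827·0.384
      = 0.013006 + 0.0385616 + 0.0428868 + 0.0280308 + 0.0701568 = 0.192642

0.1926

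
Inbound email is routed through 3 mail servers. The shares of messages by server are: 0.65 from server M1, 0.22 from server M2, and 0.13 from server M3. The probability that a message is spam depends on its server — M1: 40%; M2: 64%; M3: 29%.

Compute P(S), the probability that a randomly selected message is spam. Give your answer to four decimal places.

0.4385

P(S) = P(S|M1)·P(M1) + P(S|M2)·P(M2) + P(S|M3)·P(M3)
      = 0.4·0.65 + 0.64·0.22 + 0.29·0.13
      = 0.26 + 0.1408 + 0.0377 = 0.4385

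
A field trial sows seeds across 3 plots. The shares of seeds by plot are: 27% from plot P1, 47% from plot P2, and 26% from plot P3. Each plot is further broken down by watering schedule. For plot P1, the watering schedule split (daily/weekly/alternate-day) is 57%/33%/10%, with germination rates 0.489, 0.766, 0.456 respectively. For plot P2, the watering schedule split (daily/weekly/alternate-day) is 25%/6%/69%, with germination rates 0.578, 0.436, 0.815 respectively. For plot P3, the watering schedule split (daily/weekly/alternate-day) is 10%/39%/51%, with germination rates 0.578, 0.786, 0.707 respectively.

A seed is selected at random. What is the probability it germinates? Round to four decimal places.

0.6888

P(G|P1) = 0.57·0.489 + 0.33·0.766 + 0.1·0.456 = 0.27873 + 0.25278 + 0.0456 = 0.57711
P(G|P2) = 0.25·0.578 + 0.06·0.436 + 0.69·0.815 = 0.1445 + 0.02616 + 0.56235 = 0.73301
P(G|P3) = 0.1·0.578 + 0.39·0.786 + 0.51·0.707 = 0.0578 + 0.30654 + 0.36057 = 0.72491
Then overall,
P(G) = 0.27·0.57711 + 0.47·0.73301 + 0.26·0.72491
      = 0.1558197 + 0.3445147 + 0.1884766 = 0.688811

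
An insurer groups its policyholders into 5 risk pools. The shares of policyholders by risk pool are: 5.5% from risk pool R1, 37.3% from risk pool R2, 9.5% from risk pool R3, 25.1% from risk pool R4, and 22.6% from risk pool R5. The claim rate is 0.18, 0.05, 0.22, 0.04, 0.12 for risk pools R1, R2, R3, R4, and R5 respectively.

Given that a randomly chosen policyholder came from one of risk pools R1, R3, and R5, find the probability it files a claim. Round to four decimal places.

Let S = {R1, R3, R5}.
P(S) = 0.055 + 0.095 + 0.226 = 0.376.
P(C ∩ S) = 0.18·0.055 + 0.22·0.095 + 0.12·0.226 = 0.0099 + 0.0209 + 0.02712 = 0.05792.
P(C | S) = 0.05792 / 0.376 = 0.154043…

0.1540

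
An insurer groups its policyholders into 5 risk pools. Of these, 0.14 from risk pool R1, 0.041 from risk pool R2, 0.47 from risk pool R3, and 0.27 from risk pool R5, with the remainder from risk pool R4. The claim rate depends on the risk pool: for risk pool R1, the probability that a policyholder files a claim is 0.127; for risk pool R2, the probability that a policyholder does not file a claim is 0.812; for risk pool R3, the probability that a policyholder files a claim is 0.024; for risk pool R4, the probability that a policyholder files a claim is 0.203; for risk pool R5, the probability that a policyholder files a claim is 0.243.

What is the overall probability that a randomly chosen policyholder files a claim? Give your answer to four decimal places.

0.1184

P(R4) = 1 − (0.14 + 0.041 + 0.47 + 0.27) = 0.079.
P(C|R2) = 1 − 0.812 = 0.188.
P(C) = P(C|R1)·P(R1) + P(C|R2)·P(R2) + P(C|R3)·P(R3) + P(C|R4)·P(R4) + P(C|R5)·P(R5)
      = 0.127·0.14 + 0.188·0.041 + 0.024·0.47 + 0.203·0.079 + 0.243·0.27
      = 0.01778 + 0.007708 + 0.01128 + 0.016037 + 0.06561 = 0.118415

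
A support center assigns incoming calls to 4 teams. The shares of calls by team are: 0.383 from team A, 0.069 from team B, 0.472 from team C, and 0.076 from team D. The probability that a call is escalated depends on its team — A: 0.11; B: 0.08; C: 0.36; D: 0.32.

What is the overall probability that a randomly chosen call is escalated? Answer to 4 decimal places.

P(E) = P(E|A)·P(A) + P(E|B)·P(B) + P(E|C)·P(C) + P(E|D)·P(D)
      = 0.11·0.383 + 0.08·0.069 + 0.36·0.472 + 0.32·0.076
      = 0.04213 + 0.00552 + 0.16992 + 0.02432 = 0.24189

0.2419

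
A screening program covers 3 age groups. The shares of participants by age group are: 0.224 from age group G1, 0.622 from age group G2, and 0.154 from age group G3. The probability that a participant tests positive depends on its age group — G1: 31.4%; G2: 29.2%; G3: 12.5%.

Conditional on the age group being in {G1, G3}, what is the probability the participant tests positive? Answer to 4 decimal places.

0.2370

Let S = {G1, G3}.
P(S) = 0.224 + 0.154 = 0.378.
P(T ∩ S) = 0.314·0.224 + 0.125·0.154 = 0.070336 + 0.01925 = 0.089586.
P(T | S) = 0.089586 / 0.378 = 0.237000…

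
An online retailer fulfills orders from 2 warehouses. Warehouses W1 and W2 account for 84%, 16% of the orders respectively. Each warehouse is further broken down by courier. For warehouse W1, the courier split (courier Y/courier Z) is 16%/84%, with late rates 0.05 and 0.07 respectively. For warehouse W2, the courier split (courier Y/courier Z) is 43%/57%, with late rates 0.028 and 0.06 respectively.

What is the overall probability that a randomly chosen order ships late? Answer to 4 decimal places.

P(L) ≈ 0.0635

P(L|W1) = 0.16·0.05 + 0.84·0.07 = 0.008 + 0.0588 = 0.0668
P(L|W2) = 0.43·0.028 + 0.57·0.06 = 0.01204 + 0.0342 = 0.04624
By total probability over the outer partition,
P(L) = 0.84·0.0668 + 0.16·0.04624
      = 0.056112 + 0.0073984 = 0.0635104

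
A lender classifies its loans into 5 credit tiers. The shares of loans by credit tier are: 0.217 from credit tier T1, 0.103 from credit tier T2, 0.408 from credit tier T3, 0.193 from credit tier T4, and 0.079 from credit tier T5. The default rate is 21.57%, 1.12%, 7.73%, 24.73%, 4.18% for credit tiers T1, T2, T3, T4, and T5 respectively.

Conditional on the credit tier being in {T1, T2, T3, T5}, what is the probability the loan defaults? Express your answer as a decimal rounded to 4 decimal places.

0.1026

Let S = {T1, T2, T3, T5}.
P(S) = 0.217 + 0.103 + 0.408 + 0.079 = 0.807.
P(D ∩ S) = 0.2157·0.217 + 0.0112·0.103 + 0.0773·0.408 + 0.0418·0.079 = 0.0468069 + 0.0011536 + 0.0315384 + 0.0033022 = 0.0828011.
P(D | S) = 0.0828011 / 0.807 = 0.102604…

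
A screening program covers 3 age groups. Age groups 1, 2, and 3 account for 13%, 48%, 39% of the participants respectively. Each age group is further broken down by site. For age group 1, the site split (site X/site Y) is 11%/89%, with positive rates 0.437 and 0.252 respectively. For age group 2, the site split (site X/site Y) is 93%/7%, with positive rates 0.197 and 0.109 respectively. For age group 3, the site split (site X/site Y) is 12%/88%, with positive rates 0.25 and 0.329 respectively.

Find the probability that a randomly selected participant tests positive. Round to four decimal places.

P(T|1) = 0.11·0.437 + 0.89·0.252 = 0.04807 + 0.22428 = 0.27235
P(T|2) = 0.93·0.197 + 0.07·0.109 = 0.18321 + 0.00763 = 0.19084
P(T|3) = 0.12·0.25 + 0.88·0.329 = 0.03 + 0.28952 = 0.31952
Then overall,
P(T) = 0.13·0.27235 + 0.48·0.19084 + 0.39·0.31952
      = 0.0354055 + 0.0916032 + 0.1246128 = 0.2516215

P(T) ≈ 0.2516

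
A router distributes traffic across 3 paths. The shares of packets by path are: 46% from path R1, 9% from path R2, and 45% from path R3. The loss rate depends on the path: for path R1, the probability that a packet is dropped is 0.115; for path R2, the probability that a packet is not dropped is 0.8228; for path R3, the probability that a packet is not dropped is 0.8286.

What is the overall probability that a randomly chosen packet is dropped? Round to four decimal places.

P(L|R2) = 1 − 0.8228 = 0.1772.
P(L|R3) = 1 − 0.8286 = 0.1714.
Using total probability over the partition,
P(L) = P(L|R1)·P(R1) + P(L|R2)·P(R2) + P(L|R3)·P(R3)
      = 0.115·0.46 + 0.1772·0.09 + 0.1714·0.45
      = 0.0529 + 0.015948 + 0.07713 = 0.145978

0.1460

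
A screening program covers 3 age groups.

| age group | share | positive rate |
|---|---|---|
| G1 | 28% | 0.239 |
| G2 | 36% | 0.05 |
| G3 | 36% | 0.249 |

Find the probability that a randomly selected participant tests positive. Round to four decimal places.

P(T) ≈ 0.1746

By the law of total probability,
P(T) = P(T|G1)·P(G1) + P(T|G2)·P(G2) + P(T|G3)·P(G3)
      = 0.239·0.28 + 0.05·0.36 + 0.249·0.36
      = 0.06692 + 0.018 + 0.08964 = 0.17456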